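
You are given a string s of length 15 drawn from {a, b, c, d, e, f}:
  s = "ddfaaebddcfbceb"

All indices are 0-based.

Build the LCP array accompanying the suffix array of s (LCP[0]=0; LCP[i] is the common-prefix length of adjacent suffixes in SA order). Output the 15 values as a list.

[0, 1, 0, 1, 1, 0, 1, 0, 1, 2, 1, 0, 2, 0, 1]

rank | idx | suffix
   0 |   3 | aaebddcfbceb
   1 |   4 | aebddcfbceb
   2 |  14 | b
   3 |  11 | bceb
   4 |   6 | bddcfbceb
   5 |  12 | ceb
   6 |   9 | cfbceb
   7 |   8 | dcfbceb
   8 |   7 | ddcfbceb
   9 |   0 | ddfaaebddcfbceb
  10 |   1 | dfaaebddcfbceb
  11 |  13 | eb
  12 |   5 | ebddcfbceb
  13 |   2 | faaebddcfbceb
  14 |  10 | fbceb

SA = [3, 4, 14, 11, 6, 12, 9, 8, 7, 0, 1, 13, 5, 2, 10]
[i] adj suffixes → lcp
  [1] 3/4 → 1 ('a')
  [2] 4/14 → 0 ('')
  [3] 14/11 → 1 ('b')
  [4] 11/6 → 1 ('b')
  [5] 6/12 → 0 ('')
  [6] 12/9 → 1 ('c')
  [7] 9/8 → 0 ('')
  [8] 8/7 → 1 ('d')
  [9] 7/0 → 2 ('dd')
  [10] 0/1 → 1 ('d')
  [11] 1/13 → 0 ('')
  [12] 13/5 → 2 ('eb')
  [13] 5/2 → 0 ('')
  [14] 2/10 → 1 ('f')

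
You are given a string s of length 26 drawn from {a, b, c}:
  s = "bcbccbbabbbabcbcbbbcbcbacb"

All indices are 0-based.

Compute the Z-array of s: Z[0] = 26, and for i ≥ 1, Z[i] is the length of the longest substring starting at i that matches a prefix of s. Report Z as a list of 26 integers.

Z[0]=26
i=1: outside box; Z[1]=0
i=2: outside box; Z[2]=2 extend→box=[2,4)
i=3: min(r-i=1, Z[1]=0)=0; Z[3]=0
i=4: outside box; Z[4]=0
i=5: outside box; Z[5]=1 extend→box=[5,6)
i=6: outside box; Z[6]=1 extend→box=[6,7)
i=7: outside box; Z[7]=0
i=8: outside box; Z[8]=1 extend→box=[8,9)
i=9: outside box; Z[9]=1 extend→box=[9,10)
i=10: outside box; Z[10]=1 extend→box=[10,11)
i=11: outside box; Z[11]=0
i=12: outside box; Z[12]=4 extend→box=[12,16)
i=13: min(r-i=3, Z[1]=0)=0; Z[13]=0
i=14: min(r-i=2, Z[2]=2)=2; Z[14]=3 extend→box=[14,17)
i=15: min(r-i=2, Z[1]=0)=0; Z[15]=0
i=16: min(r-i=1, Z[2]=2)=1; Z[16]=1
i=17: outside box; Z[17]=1 extend→box=[17,18)
i=18: outside box; Z[18]=4 extend→box=[18,22)
i=19: min(r-i=3, Z[1]=0)=0; Z[19]=0
i=20: min(r-i=2, Z[2]=2)=2; Z[20]=3 extend→box=[20,23)
i=21: min(r-i=2, Z[1]=0)=0; Z[21]=0
i=22: min(r-i=1, Z[2]=2)=1; Z[22]=1
i=23: outside box; Z[23]=0
i=24: outside box; Z[24]=0
i=25: outside box; Z[25]=1 extend→box=[25,26)

[26, 0, 2, 0, 0, 1, 1, 0, 1, 1, 1, 0, 4, 0, 3, 0, 1, 1, 4, 0, 3, 0, 1, 0, 0, 1]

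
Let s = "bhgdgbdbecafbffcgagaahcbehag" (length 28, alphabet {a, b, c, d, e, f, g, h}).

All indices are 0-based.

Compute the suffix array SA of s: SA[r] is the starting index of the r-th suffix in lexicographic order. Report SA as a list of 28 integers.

[19, 10, 26, 17, 20, 5, 7, 23, 12, 0, 9, 22, 15, 6, 3, 8, 24, 11, 14, 13, 27, 18, 16, 4, 2, 25, 21, 1]

rank | idx | suffix
   0 |  19 | aahcbehag
   1 |  10 | afbffcgagaahcbehag
   2 |  26 | ag
   3 |  17 | agaahcbehag
   4 |  20 | ahcbehag
   5 |   5 | bdbecafbffcgagaahcbehag
   6 |   7 | becafbffcgagaahcbehag
   7 |  23 | behag
   8 |  12 | bffcgagaahcbehag
   9 |   0 | bhgdgbdbecafbffcgagaahcbehag
  10 |   9 | cafbffcgagaahcbehag
  11 |  22 | cbehag
  12 |  15 | cgagaahcbehag
  13 |   6 | dbecafbffcgagaahcbehag
  14 |   3 | dgbdbecafbffcgagaahcbehag
  15 |   8 | ecafbffcgagaahcbehag
  16 |  24 | ehag
  17 |  11 | fbffcgagaahcbehag
  18 |  14 | fcgagaahcbehag
  19 |  13 | ffcgagaahcbehag
  20 |  27 | g
  21 |  18 | gaahcbehag
  22 |  16 | gagaahcbehag
  23 |   4 | gbdbecafbffcgagaahcbehag
  24 |   2 | gdgbdbecafbffcgagaahcbehag
  25 |  25 | hag
  26 |  21 | hcbehag
  27 |   1 | hgdgbdbecafbffcgagaahcbehag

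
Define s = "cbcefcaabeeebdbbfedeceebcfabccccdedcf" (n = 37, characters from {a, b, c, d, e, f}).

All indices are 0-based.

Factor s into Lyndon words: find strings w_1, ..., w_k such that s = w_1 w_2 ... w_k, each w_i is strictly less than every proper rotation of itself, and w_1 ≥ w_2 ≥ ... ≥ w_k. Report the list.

emit factor 1: 'c' (i=0, period=1)
emit factor 2: 'bcefc' (i=1, period=5)
emit factor 3: 'aabeeebdbbfedeceebcfabccccdedcf' (i=6, period=31)

["c", "bcefc", "aabeeebdbbfedeceebcfabccccdedcf"]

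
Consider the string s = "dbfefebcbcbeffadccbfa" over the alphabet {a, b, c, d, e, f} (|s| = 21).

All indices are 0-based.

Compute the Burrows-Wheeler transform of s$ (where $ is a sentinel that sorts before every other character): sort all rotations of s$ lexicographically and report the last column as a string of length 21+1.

rank  rotation                last
    0  $dbfefebcbcbeffadccbfa  a
    1  a$dbfefebcbcbeffadccbf  f
    2  adccbfa$dbfefebcbcbeff  f
    3  bcbcbeffadccbfa$dbfefe  e
    4  bcbeffadccbfa$dbfefebc  c
    5  beffadccbfa$dbfefebcbc  c
    6  bfa$dbfefebcbcbeffadcc  c
    7  bfefebcbcbeffadccbfa$d  d
    8  cbcbeffadccbfa$dbfefeb  b
    9  cbeffadccbfa$dbfefebcb  b
   10  cbfa$dbfefebcbcbeffadc  c
   11  ccbfa$dbfefebcbcbeffad  d
   12  dbfefebcbcbeffadccbfa$  $
   13  dccbfa$dbfefebcbcbeffa  a
   14  ebcbcbeffadccbfa$dbfef  f
   15  efebcbcbeffadccbfa$dbf  f
   16  effadccbfa$dbfefebcbcb  b
   17  fa$dbfefebcbcbeffadccb  b
   18  fadccbfa$dbfefebcbcbef  f
   19  febcbcbeffadccbfa$dbfe  e
   20  fefebcbcbeffadccbfa$db  b
   21  ffadccbfa$dbfefebcbcbe  e

affecccdbbcd$affbbfebe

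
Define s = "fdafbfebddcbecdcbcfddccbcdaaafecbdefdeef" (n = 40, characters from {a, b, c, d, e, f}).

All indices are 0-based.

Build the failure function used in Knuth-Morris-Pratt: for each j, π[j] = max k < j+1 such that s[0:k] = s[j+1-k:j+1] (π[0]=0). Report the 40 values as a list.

[0, 0, 0, 1, 0, 1, 0, 0, 0, 0, 0, 0, 0, 0, 0, 0, 0, 0, 1, 2, 0, 0, 0, 0, 0, 0, 0, 0, 0, 1, 0, 0, 0, 0, 0, 1, 2, 0, 0, 1]

π[0] = 0
j=1 s[j]='d': π[1]=0 (border '')
j=2 s[j]='a': π[2]=0 (border '')
j=3 s[j]='f': π[3]=1 (border 'f')
j=4 s[j]='b': k: 1→0; π[4]=0 (border '')
j=5 s[j]='f': π[5]=1 (border 'f')
j=6 s[j]='e': k: 1→0; π[6]=0 (border '')
j=7 s[j]='b': π[7]=0 (border '')
j=8 s[j]='d': π[8]=0 (border '')
j=9 s[j]='d': π[9]=0 (border '')
j=10 s[j]='c': π[10]=0 (border '')
j=11 s[j]='b': π[11]=0 (border '')
j=12 s[j]='e': π[12]=0 (border '')
j=13 s[j]='c': π[13]=0 (border '')
j=14 s[j]='d': π[14]=0 (border '')
j=15 s[j]='c': π[15]=0 (border '')
j=16 s[j]='b': π[16]=0 (border '')
j=17 s[j]='c': π[17]=0 (border '')
j=18 s[j]='f': π[18]=1 (border 'f')
j=19 s[j]='d': π[19]=2 (border 'fd')
j=20 s[j]='d': k: 2→0; π[20]=0 (border '')
j=21 s[j]='c': π[21]=0 (border '')
j=22 s[j]='c': π[22]=0 (border '')
j=23 s[j]='b': π[23]=0 (border '')
j=24 s[j]='c': π[24]=0 (border '')
j=25 s[j]='d': π[25]=0 (border '')
j=26 s[j]='a': π[26]=0 (border '')
j=27 s[j]='a': π[27]=0 (border '')
j=28 s[j]='a': π[28]=0 (border '')
j=29 s[j]='f': π[29]=1 (border 'f')
j=30 s[j]='e': k: 1→0; π[30]=0 (border '')
j=31 s[j]='c': π[31]=0 (border '')
j=32 s[j]='b': π[32]=0 (border '')
j=33 s[j]='d': π[33]=0 (border '')
j=34 s[j]='e': π[34]=0 (border '')
j=35 s[j]='f': π[35]=1 (border 'f')
j=36 s[j]='d': π[36]=2 (border 'fd')
j=37 s[j]='e': k: 2→0; π[37]=0 (border '')
j=38 s[j]='e': π[38]=0 (border '')
j=39 s[j]='f': π[39]=1 (border 'f')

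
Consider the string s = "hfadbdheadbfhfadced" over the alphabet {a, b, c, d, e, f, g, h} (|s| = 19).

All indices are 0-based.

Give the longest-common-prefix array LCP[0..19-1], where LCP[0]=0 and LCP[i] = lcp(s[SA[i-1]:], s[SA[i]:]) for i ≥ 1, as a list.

[0, 3, 2, 0, 1, 0, 0, 1, 2, 1, 1, 0, 1, 0, 3, 1, 0, 1, 4]

rank | idx | suffix
   0 |   2 | adbdheadbfhfadced
   1 |   8 | adbfhfadced
   2 |  14 | adced
   3 |   4 | bdheadbfhfadced
   4 |  10 | bfhfadced
   5 |  16 | ced
   6 |  18 | d
   7 |   3 | dbdheadbfhfadced
   8 |   9 | dbfhfadced
   9 |  15 | dced
  10 |   5 | dheadbfhfadced
  11 |   7 | eadbfhfadced
  12 |  17 | ed
  13 |   1 | fadbdheadbfhfadced
  14 |  13 | fadced
  15 |  11 | fhfadced
  16 |   6 | headbfhfadced
  17 |   0 | hfadbdheadbfhfadced
  18 |  12 | hfadced

SA = [2, 8, 14, 4, 10, 16, 18, 3, 9, 15, 5, 7, 17, 1, 13, 11, 6, 0, 12]
[i] adj suffixes → lcp
  [1] 2/8 → 3 ('adb')
  [2] 8/14 → 2 ('ad')
  [3] 14/4 → 0 ('')
  [4] 4/10 → 1 ('b')
  [5] 10/16 → 0 ('')
  [6] 16/18 → 0 ('')
  [7] 18/3 → 1 ('d')
  [8] 3/9 → 2 ('db')
  [9] 9/15 → 1 ('d')
  [10] 15/5 → 1 ('d')
  [11] 5/7 → 0 ('')
  [12] 7/17 → 1 ('e')
  [13] 17/1 → 0 ('')
  [14] 1/13 → 3 ('fad')
  [15] 13/11 → 1 ('f')
  [16] 11/6 → 0 ('')
  [17] 6/0 → 1 ('h')
  [18] 0/12 → 4 ('hfad')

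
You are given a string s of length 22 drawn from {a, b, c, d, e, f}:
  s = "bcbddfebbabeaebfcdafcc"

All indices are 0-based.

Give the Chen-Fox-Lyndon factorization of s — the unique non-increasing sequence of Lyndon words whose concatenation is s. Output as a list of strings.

["bcbddfe", "b", "b", "abeaebfcdafcc"]

emit factor 1: 'bcbddfe' (i=0, period=7)
emit factor 2: 'b' (i=7, period=1)
emit factor 3: 'b' (i=8, period=1)
emit factor 4: 'abeaebfcdafcc' (i=9, period=13)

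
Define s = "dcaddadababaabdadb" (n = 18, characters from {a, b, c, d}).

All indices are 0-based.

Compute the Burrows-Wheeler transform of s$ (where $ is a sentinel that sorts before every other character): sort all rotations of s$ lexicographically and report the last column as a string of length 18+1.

rank  rotation             last
    0  $dcaddadababaabdadb  b
    1  aabdadb$dcaddadabab  b
    2  abaabdadb$dcaddadab  b
    3  ababaabdadb$dcaddad  d
    4  abdadb$dcaddadababa  a
    5  adababaabdadb$dcadd  d
    6  adb$dcaddadababaabd  d
    7  addadababaabdadb$dc  c
    8  b$dcaddadababaabdad  d
    9  baabdadb$dcaddadaba  a
   10  babaabdadb$dcaddada  a
   11  bdadb$dcaddadababaa  a
   12  caddadababaabdadb$d  d
   13  dababaabdadb$dcadda  a
   14  dadababaabdadb$dcad  d
   15  dadb$dcaddadababaab  b
   16  db$dcaddadababaabda  a
   17  dcaddadababaabdadb$  $
   18  ddadababaabdadb$dca  a

bbbdaddcdaaadadba$a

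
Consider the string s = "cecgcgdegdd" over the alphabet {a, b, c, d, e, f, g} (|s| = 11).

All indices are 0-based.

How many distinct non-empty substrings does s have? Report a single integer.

57

sorted suffixes:
  #0 SA[0]=0  'cecgcgdegdd'
  #1 SA[1]=2  'cgcgdegdd'
  #2 SA[2]=4  'cgdegdd'
  #3 SA[3]=10  'd'
  #4 SA[4]=9  'dd'
  #5 SA[5]=6  'degdd'
  #6 SA[6]=1  'ecgcgdegdd'
  #7 SA[7]=7  'egdd'
  #8 SA[8]=3  'gcgdegdd'
  #9 SA[9]=8  'gdd'
  #10 SA[10]=5  'gdegdd'

SA = [0, 2, 4, 10, 9, 6, 1, 7, 3, 8, 5]
rank  pair      lcp
   1  s[0:],s[2:]  1  'c'
   2  s[2:],s[4:]  2  'cg'
   3  s[4:],s[10:]  0  ''
   4  s[10:],s[9:]  1  'd'
   5  s[9:],s[6:]  1  'd'
   6  s[6:],s[1:]  0  ''
   7  s[1:],s[7:]  1  'e'
   8  s[7:],s[3:]  0  ''
   9  s[3:],s[8:]  1  'g'
  10  s[8:],s[5:]  2  'gd'

n(n+1)/2 = 11·12/2 = 66
Σ LCP = 0 + 1 + 2 + 0 + 1 + 1 + 0 + 1 + 0 + 1 + 2 = 9
distinct = 66 − 9 = 57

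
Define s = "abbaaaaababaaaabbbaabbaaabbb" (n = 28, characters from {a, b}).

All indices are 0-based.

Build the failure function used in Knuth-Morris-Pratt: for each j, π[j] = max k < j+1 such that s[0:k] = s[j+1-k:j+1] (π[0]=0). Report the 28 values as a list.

[0, 0, 0, 1, 1, 1, 1, 1, 2, 1, 2, 1, 1, 1, 1, 2, 3, 0, 1, 1, 2, 3, 4, 5, 6, 2, 3, 0]

π[0] = 0
j=1 s[j]='b': π[1]=0 (border '')
j=2 s[j]='b': π[2]=0 (border '')
j=3 s[j]='a': π[3]=1 (border 'a')
j=4 s[j]='a': k: 1→0; π[4]=1 (border 'a')
j=5 s[j]='a': k: 1→0; π[5]=1 (border 'a')
j=6 s[j]='a': k: 1→0; π[6]=1 (border 'a')
j=7 s[j]='a': k: 1→0; π[7]=1 (border 'a')
j=8 s[j]='b': π[8]=2 (border 'ab')
j=9 s[j]='a': k: 2→0; π[9]=1 (border 'a')
j=10 s[j]='b': π[10]=2 (border 'ab')
j=11 s[j]='a': k: 2→0; π[11]=1 (border 'a')
j=12 s[j]='a': k: 1→0; π[12]=1 (border 'a')
j=13 s[j]='a': k: 1→0; π[13]=1 (border 'a')
j=14 s[j]='a': k: 1→0; π[14]=1 (border 'a')
j=15 s[j]='b': π[15]=2 (border 'ab')
j=16 s[j]='b': π[16]=3 (border 'abb')
j=17 s[j]='b': k: 3→0; π[17]=0 (border '')
j=18 s[j]='a': π[18]=1 (border 'a')
j=19 s[j]='a': k: 1→0; π[19]=1 (border 'a')
j=20 s[j]='b': π[20]=2 (border 'ab')
j=21 s[j]='b': π[21]=3 (border 'abb')
j=22 s[j]='a': π[22]=4 (border 'abba')
j=23 s[j]='a': π[23]=5 (border 'abbaa')
j=24 s[j]='a': π[24]=6 (border 'abbaaa')
j=25 s[j]='b': k: 6→1; π[25]=2 (border 'ab')
j=26 s[j]='b': π[26]=3 (border 'abb')
j=27 s[j]='b': k: 3→0; π[27]=0 (border '')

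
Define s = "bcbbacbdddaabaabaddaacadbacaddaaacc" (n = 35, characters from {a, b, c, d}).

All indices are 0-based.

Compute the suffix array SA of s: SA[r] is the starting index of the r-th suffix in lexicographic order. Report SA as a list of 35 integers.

[30, 10, 13, 19, 31, 11, 14, 20, 25, 4, 32, 22, 27, 16, 12, 24, 3, 15, 2, 0, 6, 34, 21, 26, 1, 5, 33, 29, 9, 18, 23, 28, 8, 17, 7]

rank→(start, suffix):
  0 → (30, 'aaacc')
  1 → (10, 'aabaabaddaacadbacaddaaacc')
  2 → (13, 'aabaddaacadbacaddaaacc')
  3 → (19, 'aacadbacaddaaacc')
  4 → (31, 'aacc')
  5 → (11, 'abaabaddaacadbacaddaaacc')
  6 → (14, 'abaddaacadbacaddaaacc')
  7 → (20, 'acadbacaddaaacc')
  8 → (25, 'acaddaaacc')
  9 → (4, 'acbdddaabaabaddaacadbacaddaaacc')
  10 → (32, 'acc')
  11 → (22, 'adbacaddaaacc')
  12 → (27, 'addaaacc')
  13 → (16, 'addaacadbacaddaaacc')
  14 → (12, 'baabaddaacadbacaddaaacc')
  15 → (24, 'bacaddaaacc')
  16 → (3, 'bacbdddaabaabaddaacadbacaddaaacc')
  17 → (15, 'baddaacadbacaddaaacc')
  18 → (2, 'bbacbdddaabaabaddaacadbacaddaaacc')
  19 → (0, 'bcbbacbdddaabaabaddaacadbacaddaaacc')
  20 → (6, 'bdddaabaabaddaacadbacaddaaacc')
  21 → (34, 'c')
  22 → (21, 'cadbacaddaaacc')
  23 → (26, 'caddaaacc')
  24 → (1, 'cbbacbdddaabaabaddaacadbacaddaaacc')
  25 → (5, 'cbdddaabaabaddaacadbacaddaaacc')
  26 → (33, 'cc')
  27 → (29, 'daaacc')
  28 → (9, 'daabaabaddaacadbacaddaaacc')
  29 → (18, 'daacadbacaddaaacc')
  30 → (23, 'dbacaddaaacc')
  31 → (28, 'ddaaacc')
  32 → (8, 'ddaabaabaddaacadbacaddaaacc')
  33 → (17, 'ddaacadbacaddaaacc')
  34 → (7, 'dddaabaabaddaacadbacaddaaacc')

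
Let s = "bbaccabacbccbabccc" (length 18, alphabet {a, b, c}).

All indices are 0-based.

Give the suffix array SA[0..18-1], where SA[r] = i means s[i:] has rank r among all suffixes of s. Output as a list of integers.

rank→(start, suffix):
  0 → (5, 'abacbccbabccc')
  1 → (13, 'abccc')
  2 → (7, 'acbccbabccc')
  3 → (2, 'accabacbccbabccc')
  4 → (12, 'babccc')
  5 → (6, 'bacbccbabccc')
  6 → (1, 'baccabacbccbabccc')
  7 → (0, 'bbaccabacbccbabccc')
  8 → (9, 'bccbabccc')
  9 → (14, 'bccc')
  10 → (17, 'c')
  11 → (4, 'cabacbccbabccc')
  12 → (11, 'cbabccc')
  13 → (8, 'cbccbabccc')
  14 → (16, 'cc')
  15 → (3, 'ccabacbccbabccc')
  16 → (10, 'ccbabccc')
  17 → (15, 'ccc')

[5, 13, 7, 2, 12, 6, 1, 0, 9, 14, 17, 4, 11, 8, 16, 3, 10, 15]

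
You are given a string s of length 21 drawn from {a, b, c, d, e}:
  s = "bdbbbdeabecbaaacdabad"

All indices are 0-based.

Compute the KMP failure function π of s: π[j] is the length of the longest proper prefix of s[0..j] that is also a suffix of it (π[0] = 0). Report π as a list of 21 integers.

[0, 0, 1, 1, 1, 2, 0, 0, 1, 0, 0, 1, 0, 0, 0, 0, 0, 0, 1, 0, 0]

π[0] = 0
j=1 s[j]='d': π[1]=0 (border '')
j=2 s[j]='b': π[2]=1 (border 'b')
j=3 s[j]='b': k: 1→0; π[3]=1 (border 'b')
j=4 s[j]='b': k: 1→0; π[4]=1 (border 'b')
j=5 s[j]='d': π[5]=2 (border 'bd')
j=6 s[j]='e': k: 2→0; π[6]=0 (border '')
j=7 s[j]='a': π[7]=0 (border '')
j=8 s[j]='b': π[8]=1 (border 'b')
j=9 s[j]='e': k: 1→0; π[9]=0 (border '')
j=10 s[j]='c': π[10]=0 (border '')
j=11 s[j]='b': π[11]=1 (border 'b')
j=12 s[j]='a': k: 1→0; π[12]=0 (border '')
j=13 s[j]='a': π[13]=0 (border '')
j=14 s[j]='a': π[14]=0 (border '')
j=15 s[j]='c': π[15]=0 (border '')
j=16 s[j]='d': π[16]=0 (border '')
j=17 s[j]='a': π[17]=0 (border '')
j=18 s[j]='b': π[18]=1 (border 'b')
j=19 s[j]='a': k: 1→0; π[19]=0 (border '')
j=20 s[j]='d': π[20]=0 (border '')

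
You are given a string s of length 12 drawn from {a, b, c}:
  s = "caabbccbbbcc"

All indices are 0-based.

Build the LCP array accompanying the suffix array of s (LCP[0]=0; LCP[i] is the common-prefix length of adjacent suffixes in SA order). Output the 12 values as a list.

[0, 1, 0, 2, 4, 1, 3, 0, 1, 1, 1, 2]

sorted suffixes:
  #0 SA[0]=1  'aabbccbbbcc'
  #1 SA[1]=2  'abbccbbbcc'
  #2 SA[2]=7  'bbbcc'
  #3 SA[3]=8  'bbcc'
  #4 SA[4]=3  'bbccbbbcc'
  #5 SA[5]=9  'bcc'
  #6 SA[6]=4  'bccbbbcc'
  #7 SA[7]=11  'c'
  #8 SA[8]=0  'caabbccbbbcc'
  #9 SA[9]=6  'cbbbcc'
  #10 SA[10]=10  'cc'
  #11 SA[11]=5  'ccbbbcc'

SA = [1, 2, 7, 8, 3, 9, 4, 11, 0, 6, 10, 5]
[i] adj suffixes → lcp
  [1] 1/2 → 1 ('a')
  [2] 2/7 → 0 ('')
  [3] 7/8 → 2 ('bb')
  [4] 8/3 → 4 ('bbcc')
  [5] 3/9 → 1 ('b')
  [6] 9/4 → 3 ('bcc')
  [7] 4/11 → 0 ('')
  [8] 11/0 → 1 ('c')
  [9] 0/6 → 1 ('c')
  [10] 6/10 → 1 ('c')
  [11] 10/5 → 2 ('cc')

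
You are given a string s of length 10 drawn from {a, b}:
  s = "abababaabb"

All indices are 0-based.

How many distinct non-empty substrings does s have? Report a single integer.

rank→(start, suffix):
  0 → (6, 'aabb')
  1 → (4, 'abaabb')
  2 → (2, 'ababaabb')
  3 → (0, 'abababaabb')
  4 → (7, 'abb')
  5 → (9, 'b')
  6 → (5, 'baabb')
  7 → (3, 'babaabb')
  8 → (1, 'bababaabb')
  9 → (8, 'bb')

SA = [6, 4, 2, 0, 7, 9, 5, 3, 1, 8]
[i] adj suffixes → lcp
  [1] 6/4 → 1 ('a')
  [2] 4/2 → 3 ('aba')
  [3] 2/0 → 5 ('ababa')
  [4] 0/7 → 2 ('ab')
  [5] 7/9 → 0 ('')
  [6] 9/5 → 1 ('b')
  [7] 5/3 → 2 ('ba')
  [8] 3/1 → 4 ('baba')
  [9] 1/8 → 1 ('b')

n(n+1)/2 = 10·11/2 = 55
Σ LCP = 0 + 1 + 3 + 5 + 2 + 0 + 1 + 2 + 4 + 1 = 19
distinct = 55 − 19 = 36

36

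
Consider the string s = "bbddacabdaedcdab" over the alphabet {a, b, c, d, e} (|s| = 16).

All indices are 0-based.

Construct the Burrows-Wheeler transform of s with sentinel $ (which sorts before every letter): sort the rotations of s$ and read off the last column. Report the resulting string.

bdcdda$abadcdbeba

rank  rotation           last
    0  $bbddacabdaedcdab  b
    1  ab$bbddacabdaedcd  d
    2  abdaedcdab$bbddac  c
    3  acabdaedcdab$bbdd  d
    4  aedcdab$bbddacabd  d
    5  b$bbddacabdaedcda  a
    6  bbddacabdaedcdab$  $
    7  bdaedcdab$bbddaca  a
    8  bddacabdaedcdab$b  b
    9  cabdaedcdab$bbdda  a
   10  cdab$bbddacabdaed  d
   11  dab$bbddacabdaedc  c
   12  dacabdaedcdab$bbd  d
   13  daedcdab$bbddacab  b
   14  dcdab$bbddacabdae  e
   15  ddacabdaedcdab$bb  b
   16  edcdab$bbddacabda  a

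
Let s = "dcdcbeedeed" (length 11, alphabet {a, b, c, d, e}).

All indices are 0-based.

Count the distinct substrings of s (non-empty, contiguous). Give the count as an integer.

sorted suffixes:
  #0 SA[0]=4  'beedeed'
  #1 SA[1]=3  'cbeedeed'
  #2 SA[2]=1  'cdcbeedeed'
  #3 SA[3]=10  'd'
  #4 SA[4]=2  'dcbeedeed'
  #5 SA[5]=0  'dcdcbeedeed'
  #6 SA[6]=7  'deed'
  #7 SA[7]=9  'ed'
  #8 SA[8]=6  'edeed'
  #9 SA[9]=8  'eed'
  #10 SA[10]=5  'eedeed'

SA = [4, 3, 1, 10, 2, 0, 7, 9, 6, 8, 5]
[i] adj suffixes → lcp
  [1] 4/3 → 0 ('')
  [2] 3/1 → 1 ('c')
  [3] 1/10 → 0 ('')
  [4] 10/2 → 1 ('d')
  [5] 2/0 → 2 ('dc')
  [6] 0/7 → 1 ('d')
  [7] 7/9 → 0 ('')
  [8] 9/6 → 2 ('ed')
  [9] 6/8 → 1 ('e')
  [10] 8/5 → 3 ('eed')

n(n+1)/2 = 11·12/2 = 66
Σ LCP = 0 + 0 + 1 + 0 + 1 + 2 + 1 + 0 + 2 + 1 + 3 = 11
distinct = 66 − 11 = 55

55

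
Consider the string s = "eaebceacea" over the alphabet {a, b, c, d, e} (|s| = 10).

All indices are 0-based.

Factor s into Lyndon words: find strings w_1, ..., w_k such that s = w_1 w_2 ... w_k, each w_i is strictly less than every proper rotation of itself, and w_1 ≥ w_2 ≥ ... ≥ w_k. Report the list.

["e", "aebce", "ace", "a"]

emit factor 1: 'e' (i=0, period=1)
emit factor 2: 'aebce' (i=1, period=5)
emit factor 3: 'ace' (i=6, period=3)
emit factor 4: 'a' (i=9, period=1)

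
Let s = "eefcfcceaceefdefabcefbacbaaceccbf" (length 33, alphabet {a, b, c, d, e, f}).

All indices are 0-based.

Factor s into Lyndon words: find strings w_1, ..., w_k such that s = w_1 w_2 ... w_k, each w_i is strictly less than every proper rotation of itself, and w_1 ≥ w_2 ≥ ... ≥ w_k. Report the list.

emit factor 1: 'eef' (i=0, period=3)
emit factor 2: 'cf' (i=3, period=2)
emit factor 3: 'cce' (i=5, period=3)
emit factor 4: 'aceefdef' (i=8, period=8)
emit factor 5: 'abcefbacb' (i=16, period=9)
emit factor 6: 'aaceccbf' (i=25, period=8)

["eef", "cf", "cce", "aceefdef", "abcefbacb", "aaceccbf"]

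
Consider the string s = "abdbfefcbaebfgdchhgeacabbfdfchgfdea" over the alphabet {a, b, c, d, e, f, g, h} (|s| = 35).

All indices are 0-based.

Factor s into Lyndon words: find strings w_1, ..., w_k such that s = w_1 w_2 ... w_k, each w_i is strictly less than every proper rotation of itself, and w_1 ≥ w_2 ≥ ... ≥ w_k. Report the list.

["abdbfefcbaebfgdchhgeac", "abbfdfchgfde", "a"]

emit factor 1: 'abdbfefcbaebfgdchhgeac' (i=0, period=22)
emit factor 2: 'abbfdfchgfde' (i=22, period=12)
emit factor 3: 'a' (i=34, period=1)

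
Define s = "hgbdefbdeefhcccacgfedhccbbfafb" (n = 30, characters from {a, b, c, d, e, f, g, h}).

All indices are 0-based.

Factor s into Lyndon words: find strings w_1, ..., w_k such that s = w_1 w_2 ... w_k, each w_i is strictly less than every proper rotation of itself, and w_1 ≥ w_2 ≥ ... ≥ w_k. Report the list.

emit factor 1: 'h' (i=0, period=1)
emit factor 2: 'g' (i=1, period=1)
emit factor 3: 'bdef' (i=2, period=4)
emit factor 4: 'bdeefhccc' (i=6, period=9)
emit factor 5: 'acgfedhccbbfafb' (i=15, period=15)

["h", "g", "bdef", "bdeefhccc", "acgfedhccbbfafb"]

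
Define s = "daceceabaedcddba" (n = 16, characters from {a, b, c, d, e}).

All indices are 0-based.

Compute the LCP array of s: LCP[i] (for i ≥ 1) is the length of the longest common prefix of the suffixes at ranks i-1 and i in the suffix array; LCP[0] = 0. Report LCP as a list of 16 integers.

[0, 1, 1, 1, 0, 2, 0, 1, 2, 0, 1, 1, 1, 0, 1, 1]

sorted suffixes:
  #0 SA[0]=15  'a'
  #1 SA[1]=6  'abaedcddba'
  #2 SA[2]=1  'aceceabaedcddba'
  #3 SA[3]=8  'aedcddba'
  #4 SA[4]=14  'ba'
  #5 SA[5]=7  'baedcddba'
  #6 SA[6]=11  'cddba'
  #7 SA[7]=4  'ceabaedcddba'
  #8 SA[8]=2  'ceceabaedcddba'
  #9 SA[9]=0  'daceceabaedcddba'
  #10 SA[10]=13  'dba'
  #11 SA[11]=10  'dcddba'
  #12 SA[12]=12  'ddba'
  #13 SA[13]=5  'eabaedcddba'
  #14 SA[14]=3  'eceabaedcddba'
  #15 SA[15]=9  'edcddba'

SA = [15, 6, 1, 8, 14, 7, 11, 4, 2, 0, 13, 10, 12, 5, 3, 9]
[i] adj suffixes → lcp
  [1] 15/6 → 1 ('a')
  [2] 6/1 → 1 ('a')
  [3] 1/8 → 1 ('a')
  [4] 8/14 → 0 ('')
  [5] 14/7 → 2 ('ba')
  [6] 7/11 → 0 ('')
  [7] 11/4 → 1 ('c')
  [8] 4/2 → 2 ('ce')
  [9] 2/0 → 0 ('')
  [10] 0/13 → 1 ('d')
  [11] 13/10 → 1 ('d')
  [12] 10/12 → 1 ('d')
  [13] 12/5 → 0 ('')
  [14] 5/3 → 1 ('e')
  [15] 3/9 → 1 ('e')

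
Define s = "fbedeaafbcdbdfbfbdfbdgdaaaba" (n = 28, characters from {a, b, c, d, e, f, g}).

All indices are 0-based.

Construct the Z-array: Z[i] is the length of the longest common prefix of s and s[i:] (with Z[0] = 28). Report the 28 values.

[28, 0, 0, 0, 0, 0, 0, 2, 0, 0, 0, 0, 0, 2, 0, 2, 0, 0, 2, 0, 0, 0, 0, 0, 0, 0, 0, 0]

Z[0]=28
i=1: i≥r, start 0; Z[1]=0
i=2: i≥r, start 0; Z[2]=0
i=3: i≥r, start 0; Z[3]=0
i=4: i≥r, start 0; Z[4]=0
i=5: i≥r, start 0; Z[5]=0
i=6: i≥r, start 0; Z[6]=0
i=7: i≥r, start 0; Z[7]=2 extend→box=[7,9)
i=8: min(r-i=1, Z[1]=0)=0; Z[8]=0
i=9: i≥r, start 0; Z[9]=0
i=10: i≥r, start 0; Z[10]=0
i=11: i≥r, start 0; Z[11]=0
i=12: i≥r, start 0; Z[12]=0
i=13: i≥r, start 0; Z[13]=2 extend→box=[13,15)
i=14: min(r-i=1, Z[1]=0)=0; Z[14]=0
i=15: i≥r, start 0; Z[15]=2 extend→box=[15,17)
i=16: min(r-i=1, Z[1]=0)=0; Z[16]=0
i=17: i≥r, start 0; Z[17]=0
i=18: i≥r, start 0; Z[18]=2 extend→box=[18,20)
i=19: min(r-i=1, Z[1]=0)=0; Z[19]=0
i=20: i≥r, start 0; Z[20]=0
i=21: i≥r, start 0; Z[21]=0
i=22: i≥r, start 0; Z[22]=0
i=23: i≥r, start 0; Z[23]=0
i=24: i≥r, start 0; Z[24]=0
i=25: i≥r, start 0; Z[25]=0
i=26: i≥r, start 0; Z[26]=0
i=27: i≥r, start 0; Z[27]=0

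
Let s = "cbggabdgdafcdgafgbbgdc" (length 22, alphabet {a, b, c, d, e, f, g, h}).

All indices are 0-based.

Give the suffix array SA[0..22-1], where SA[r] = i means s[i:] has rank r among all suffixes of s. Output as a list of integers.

rank | idx | suffix
   0 |   4 | abdgdafcdgafgbbgdc
   1 |   9 | afcdgafgbbgdc
   2 |  14 | afgbbgdc
   3 |  17 | bbgdc
   4 |   5 | bdgdafcdgafgbbgdc
   5 |  18 | bgdc
   6 |   1 | bggabdgdafcdgafgbbgdc
   7 |  21 | c
   8 |   0 | cbggabdgdafcdgafgbbgdc
   9 |  11 | cdgafgbbgdc
  10 |   8 | dafcdgafgbbgdc
  11 |  20 | dc
  12 |  12 | dgafgbbgdc
  13 |   6 | dgdafcdgafgbbgdc
  14 |  10 | fcdgafgbbgdc
  15 |  15 | fgbbgdc
  16 |   3 | gabdgdafcdgafgbbgdc
  17 |  13 | gafgbbgdc
  18 |  16 | gbbgdc
  19 |   7 | gdafcdgafgbbgdc
  20 |  19 | gdc
  21 |   2 | ggabdgdafcdgafgbbgdc

[4, 9, 14, 17, 5, 18, 1, 21, 0, 11, 8, 20, 12, 6, 10, 15, 3, 13, 16, 7, 19, 2]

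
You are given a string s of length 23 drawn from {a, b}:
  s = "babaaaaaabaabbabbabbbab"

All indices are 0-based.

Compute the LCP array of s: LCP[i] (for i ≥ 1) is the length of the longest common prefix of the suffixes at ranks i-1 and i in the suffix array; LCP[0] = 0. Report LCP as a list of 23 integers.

[0, 5, 4, 3, 2, 3, 1, 2, 4, 2, 6, 3, 0, 1, 3, 2, 3, 3, 4, 1, 4, 5, 2]

rank | idx | suffix
   0 |   3 | aaaaaabaabbabbabbbab
   1 |   4 | aaaaabaabbabbabbbab
   2 |   5 | aaaabaabbabbabbbab
   3 |   6 | aaabaabbabbabbbab
   4 |   7 | aabaabbabbabbbab
   5 |  10 | aabbabbabbbab
   6 |  21 | ab
   7 |   1 | abaaaaaabaabbabbabbbab
   8 |   8 | abaabbabbabbbab
   9 |  11 | abbabbabbbab
  10 |  14 | abbabbbab
  11 |  17 | abbbab
  12 |  22 | b
  13 |   2 | baaaaaabaabbabbabbbab
  14 |   9 | baabbabbabbbab
  15 |  20 | bab
  16 |   0 | babaaaaaabaabbabbabbbab
  17 |  13 | babbabbbab
  18 |  16 | babbbab
  19 |  19 | bbab
  20 |  12 | bbabbabbbab
  21 |  15 | bbabbbab
  22 |  18 | bbbab

SA = [3, 4, 5, 6, 7, 10, 21, 1, 8, 11, 14, 17, 22, 2, 9, 20, 0, 13, 16, 19, 12, 15, 18]
i: (SA[i-1],SA[i]) lcp shared
  1: (3,4) 5 'aaaaa'
  2: (4,5) 4 'aaaa'
  3: (5,6) 3 'aaa'
  4: (6,7) 2 'aa'
  5: (7,10) 3 'aab'
  6: (10,21) 1 'a'
  7: (21,1) 2 'ab'
  8: (1,8) 4 'abaa'
  9: (8,11) 2 'ab'
  10: (11,14) 6 'abbabb'
  11: (14,17) 3 'abb'
  12: (17,22) 0 ''
  13: (22,2) 1 'b'
  14: (2,9) 3 'baa'
  15: (9,20) 2 'ba'
  16: (20,0) 3 'bab'
  17: (0,13) 3 'bab'
  18: (13,16) 4 'babb'
  19: (16,19) 1 'b'
  20: (19,12) 4 'bbab'
  21: (12,15) 5 'bbabb'
  22: (15,18) 2 'bb'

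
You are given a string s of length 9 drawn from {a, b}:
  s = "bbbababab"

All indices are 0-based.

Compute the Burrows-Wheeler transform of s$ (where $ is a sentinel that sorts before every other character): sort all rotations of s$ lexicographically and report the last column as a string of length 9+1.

bbbbaaabb$

rank  rotation    last
    0  $bbbababab  b
    1  ab$bbbabab  b
    2  abab$bbbab  b
    3  ababab$bbb  b
    4  b$bbbababa  a
    5  bab$bbbaba  a
    6  babab$bbba  a
    7  bababab$bb  b
    8  bbababab$b  b
    9  bbbababab$  $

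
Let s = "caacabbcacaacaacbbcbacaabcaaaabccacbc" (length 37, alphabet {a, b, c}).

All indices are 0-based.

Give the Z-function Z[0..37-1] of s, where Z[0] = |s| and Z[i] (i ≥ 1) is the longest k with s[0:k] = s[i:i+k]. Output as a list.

[37, 0, 0, 2, 0, 0, 0, 2, 0, 5, 0, 0, 4, 0, 0, 1, 0, 0, 1, 0, 0, 3, 0, 0, 0, 3, 0, 0, 0, 0, 0, 1, 2, 0, 1, 0, 1]

Z[0]=37
i=1: outside box; Z[1]=0
i=2: outside box; Z[2]=0
i=3: outside box; Z[3]=2 extend→box=[3,5)
i=4: min(r-i=1, Z[1]=0)=0; Z[4]=0
i=5: outside box; Z[5]=0
i=6: outside box; Z[6]=0
i=7: outside box; Z[7]=2 extend→box=[7,9)
i=8: min(r-i=1, Z[1]=0)=0; Z[8]=0
i=9: outside box; Z[9]=5 extend→box=[9,14)
i=10: min(r-i=4, Z[1]=0)=0; Z[10]=0
i=11: min(r-i=3, Z[2]=0)=0; Z[11]=0
i=12: min(r-i=2, Z[3]=2)=2; Z[12]=4 extend→box=[12,16)
i=13: min(r-i=3, Z[1]=0)=0; Z[13]=0
i=14: min(r-i=2, Z[2]=0)=0; Z[14]=0
i=15: min(r-i=1, Z[3]=2)=1; Z[15]=1
i=16: outside box; Z[16]=0
i=17: outside box; Z[17]=0
i=18: outside box; Z[18]=1 extend→box=[18,19)
i=19: outside box; Z[19]=0
i=20: outside box; Z[20]=0
i=21: outside box; Z[21]=3 extend→box=[21,24)
i=22: min(r-i=2, Z[1]=0)=0; Z[22]=0
i=23: min(r-i=1, Z[2]=0)=0; Z[23]=0
i=24: outside box; Z[24]=0
i=25: outside box; Z[25]=3 extend→box=[25,28)
i=26: min(r-i=2, Z[1]=0)=0; Z[26]=0
i=27: min(r-i=1, Z[2]=0)=0; Z[27]=0
i=28: outside box; Z[28]=0
i=29: outside box; Z[29]=0
i=30: outside box; Z[30]=0
i=31: outside box; Z[31]=1 extend→box=[31,32)
i=32: outside box; Z[32]=2 extend→box=[32,34)
i=33: min(r-i=1, Z[1]=0)=0; Z[33]=0
i=34: outside box; Z[34]=1 extend→box=[34,35)
i=35: outside box; Z[35]=0
i=36: outside box; Z[36]=1 extend→box=[36,37)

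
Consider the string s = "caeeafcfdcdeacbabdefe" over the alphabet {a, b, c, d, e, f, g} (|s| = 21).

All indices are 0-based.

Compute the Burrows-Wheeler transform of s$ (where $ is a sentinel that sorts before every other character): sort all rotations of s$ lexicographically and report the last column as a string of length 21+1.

ebececa$adffcbfdeadace

rank  rotation                last
    0  $caeeafcfdcdeacbabdefe  e
    1  abdefe$caeeafcfdcdeacb  b
    2  acbabdefe$caeeafcfdcde  e
    3  aeeafcfdcdeacbabdefe$c  c
    4  afcfdcdeacbabdefe$caee  e
    5  babdefe$caeeafcfdcdeac  c
    6  bdefe$caeeafcfdcdeacba  a
    7  caeeafcfdcdeacbabdefe$  $
    8  cbabdefe$caeeafcfdcdea  a
    9  cdeacbabdefe$caeeafcfd  d
   10  cfdcdeacbabdefe$caeeaf  f
   11  dcdeacbabdefe$caeeafcf  f
   12  deacbabdefe$caeeafcfdc  c
   13  defe$caeeafcfdcdeacbab  b
   14  e$caeeafcfdcdeacbabdef  f
   15  eacbabdefe$caeeafcfdcd  d
   16  eafcfdcdeacbabdefe$cae  e
   17  eeafcfdcdeacbabdefe$ca  a
   18  efe$caeeafcfdcdeacbabd  d
   19  fcfdcdeacbabdefe$caeea  a
   20  fdcdeacbabdefe$caeeafc  c
   21  fe$caeeafcfdcdeacbabde  e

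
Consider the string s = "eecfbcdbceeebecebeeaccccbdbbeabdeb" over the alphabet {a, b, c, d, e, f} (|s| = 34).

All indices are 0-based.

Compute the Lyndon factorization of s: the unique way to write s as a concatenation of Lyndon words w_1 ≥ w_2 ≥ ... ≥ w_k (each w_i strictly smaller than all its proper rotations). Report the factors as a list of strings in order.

emit factor 1: 'e' (i=0, period=1)
emit factor 2: 'e' (i=1, period=1)
emit factor 3: 'cf' (i=2, period=2)
emit factor 4: 'bcdbceeebecebee' (i=4, period=15)
emit factor 5: 'accccbdbbe' (i=19, period=10)
emit factor 6: 'abdeb' (i=29, period=5)

["e", "e", "cf", "bcdbceeebecebee", "accccbdbbe", "abdeb"]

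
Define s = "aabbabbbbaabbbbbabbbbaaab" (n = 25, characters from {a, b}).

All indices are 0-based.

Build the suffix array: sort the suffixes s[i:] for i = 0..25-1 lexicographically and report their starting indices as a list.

[21, 22, 0, 9, 23, 1, 16, 4, 10, 24, 20, 8, 15, 3, 19, 7, 14, 2, 18, 6, 13, 17, 5, 12, 11]

sorted suffixes:
  #0 SA[0]=21  'aaab'
  #1 SA[1]=22  'aab'
  #2 SA[2]=0  'aabbabbbbaabbbbbabbbbaaab'
  #3 SA[3]=9  'aabbbbbabbbbaaab'
  #4 SA[4]=23  'ab'
  #5 SA[5]=1  'abbabbbbaabbbbbabbbbaaab'
  #6 SA[6]=16  'abbbbaaab'
  #7 SA[7]=4  'abbbbaabbbbbabbbbaaab'
  #8 SA[8]=10  'abbbbbabbbbaaab'
  #9 SA[9]=24  'b'
  #10 SA[10]=20  'baaab'
  #11 SA[11]=8  'baabbbbbabbbbaaab'
  #12 SA[12]=15  'babbbbaaab'
  #13 SA[13]=3  'babbbbaabbbbbabbbbaaab'
  #14 SA[14]=19  'bbaaab'
  #15 SA[15]=7  'bbaabbbbbabbbbaaab'
  #16 SA[16]=14  'bbabbbbaaab'
  #17 SA[17]=2  'bbabbbbaabbbbbabbbbaaab'
  #18 SA[18]=18  'bbbaaab'
  #19 SA[19]=6  'bbbaabbbbbabbbbaaab'
  #20 SA[20]=13  'bbbabbbbaaab'
  #21 SA[21]=17  'bbbbaaab'
  #22 SA[22]=5  'bbbbaabbbbbabbbbaaab'
  #23 SA[23]=12  'bbbbabbbbaaab'
  #24 SA[24]=11  'bbbbbabbbbaaab'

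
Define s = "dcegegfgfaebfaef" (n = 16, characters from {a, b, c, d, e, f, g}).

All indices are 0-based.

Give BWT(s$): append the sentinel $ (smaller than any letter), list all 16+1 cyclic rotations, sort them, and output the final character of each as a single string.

fffed$aacgegbgefe

rank  rotation           last
    0  $dcegegfgfaebfaef  f
    1  aebfaef$dcegegfgf  f
    2  aef$dcegegfgfaebf  f
    3  bfaef$dcegegfgfae  e
    4  cegegfgfaebfaef$d  d
    5  dcegegfgfaebfaef$  $
    6  ebfaef$dcegegfgfa  a
    7  ef$dcegegfgfaebfa  a
    8  egegfgfaebfaef$dc  c
    9  egfgfaebfaef$dceg  g
   10  f$dcegegfgfaebfae  e
   11  faebfaef$dcegegfg  g
   12  faef$dcegegfgfaeb  b
   13  fgfaebfaef$dcegeg  g
   14  gegfgfaebfaef$dce  e
   15  gfaebfaef$dcegegf  f
   16  gfgfaebfaef$dcege  e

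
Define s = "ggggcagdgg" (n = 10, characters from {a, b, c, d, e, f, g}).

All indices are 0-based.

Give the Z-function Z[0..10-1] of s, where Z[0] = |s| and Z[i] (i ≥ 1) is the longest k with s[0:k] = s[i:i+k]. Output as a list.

[10, 3, 2, 1, 0, 0, 1, 0, 2, 1]

Z[0]=10
i=1: fresh scan; Z[1]=3 scan→box=[1,4)
i=2: min(r-i=2, Z[1]=3)=2; Z[2]=2
i=3: min(r-i=1, Z[2]=2)=1; Z[3]=1
i=4: fresh scan; Z[4]=0
i=5: fresh scan; Z[5]=0
i=6: fresh scan; Z[6]=1 scan→box=[6,7)
i=7: fresh scan; Z[7]=0
i=8: fresh scan; Z[8]=2 scan→box=[8,10)
i=9: min(r-i=1, Z[1]=3)=1; Z[9]=1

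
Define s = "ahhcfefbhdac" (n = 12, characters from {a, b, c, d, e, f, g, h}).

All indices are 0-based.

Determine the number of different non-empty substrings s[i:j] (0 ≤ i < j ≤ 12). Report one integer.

73

rank | idx | suffix
   0 |  10 | ac
   1 |   0 | ahhcfefbhdac
   2 |   7 | bhdac
   3 |  11 | c
   4 |   3 | cfefbhdac
   5 |   9 | dac
   6 |   5 | efbhdac
   7 |   6 | fbhdac
   8 |   4 | fefbhdac
   9 |   2 | hcfefbhdac
  10 |   8 | hdac
  11 |   1 | hhcfefbhdac

SA = [10, 0, 7, 11, 3, 9, 5, 6, 4, 2, 8, 1]
[i] adj suffixes → lcp
  [1] 10/0 → 1 ('a')
  [2] 0/7 → 0 ('')
  [3] 7/11 → 0 ('')
  [4] 11/3 → 1 ('c')
  [5] 3/9 → 0 ('')
  [6] 9/5 → 0 ('')
  [7] 5/6 → 0 ('')
  [8] 6/4 → 1 ('f')
  [9] 4/2 → 0 ('')
  [10] 2/8 → 1 ('h')
  [11] 8/1 → 1 ('h')

n(n+1)/2 = 12·13/2 = 78
Σ LCP = 0 + 1 + 0 + 0 + 1 + 0 + 0 + 0 + 1 + 0 + 1 + 1 = 5
distinct = 78 − 5 = 73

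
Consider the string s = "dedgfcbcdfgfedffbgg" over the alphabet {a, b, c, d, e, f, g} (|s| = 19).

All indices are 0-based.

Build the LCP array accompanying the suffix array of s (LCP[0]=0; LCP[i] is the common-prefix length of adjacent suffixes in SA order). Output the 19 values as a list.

[0, 1, 0, 1, 0, 1, 2, 1, 0, 2, 0, 1, 1, 1, 1, 0, 1, 2, 1]

rank→(start, suffix):
  0 → (6, 'bcdfgfedffbgg')
  1 → (16, 'bgg')
  2 → (5, 'cbcdfgfedffbgg')
  3 → (7, 'cdfgfedffbgg')
  4 → (0, 'dedgfcbcdfgfedffbgg')
  5 → (13, 'dffbgg')
  6 → (8, 'dfgfedffbgg')
  7 → (2, 'dgfcbcdfgfedffbgg')
  8 → (12, 'edffbgg')
  9 → (1, 'edgfcbcdfgfedffbgg')
  10 → (15, 'fbgg')
  11 → (4, 'fcbcdfgfedffbgg')
  12 → (11, 'fedffbgg')
  13 → (14, 'ffbgg')
  14 → (9, 'fgfedffbgg')
  15 → (18, 'g')
  16 → (3, 'gfcbcdfgfedffbgg')
  17 → (10, 'gfedffbgg')
  18 → (17, 'gg')

SA = [6, 16, 5, 7, 0, 13, 8, 2, 12, 1, 15, 4, 11, 14, 9, 18, 3, 10, 17]
rank  pair      lcp
   1  s[6:],s[16:]  1  'b'
   2  s[16:],s[5:]  0  ''
   3  s[5:],s[7:]  1  'c'
   4  s[7:],s[0:]  0  ''
   5  s[0:],s[13:]  1  'd'
   6  s[13:],s[8:]  2  'df'
   7  s[8:],s[2:]  1  'd'
   8  s[2:],s[12:]  0  ''
   9  s[12:],s[1:]  2  'ed'
  10  s[1:],s[15:]  0  ''
  11  s[15:],s[4:]  1  'f'
  12  s[4:],s[11:]  1  'f'
  13  s[11:],s[14:]  1  'f'
  14  s[14:],s[9:]  1  'f'
  15  s[9:],s[18:]  0  ''
  16  s[18:],s[3:]  1  'g'
  17  s[3:],s[10:]  2  'gf'
  18  s[10:],s[17:]  1  'g'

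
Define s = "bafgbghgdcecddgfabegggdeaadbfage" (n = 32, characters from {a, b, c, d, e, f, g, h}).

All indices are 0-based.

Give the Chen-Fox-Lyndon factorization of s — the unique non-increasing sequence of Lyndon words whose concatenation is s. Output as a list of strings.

emit factor 1: 'b' (i=0, period=1)
emit factor 2: 'afgbghgdcecddgf' (i=1, period=15)
emit factor 3: 'abegggde' (i=16, period=8)
emit factor 4: 'aadbfage' (i=24, period=8)

["b", "afgbghgdcecddgf", "abegggde", "aadbfage"]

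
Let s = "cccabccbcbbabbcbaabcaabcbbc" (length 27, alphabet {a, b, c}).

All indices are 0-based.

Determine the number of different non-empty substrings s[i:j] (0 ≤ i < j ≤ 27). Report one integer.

327

rank | idx | suffix
   0 |  16 | aabcaabcbbc
   1 |  20 | aabcbbc
   2 |  11 | abbcbaabcaabcbbc
   3 |  17 | abcaabcbbc
   4 |  21 | abcbbc
   5 |   3 | abccbcbbabbcbaabcaabcbbc
   6 |  15 | baabcaabcbbc
   7 |  10 | babbcbaabcaabcbbc
   8 |   9 | bbabbcbaabcaabcbbc
   9 |  24 | bbc
  10 |  12 | bbcbaabcaabcbbc
  11 |  25 | bc
  12 |  18 | bcaabcbbc
  13 |  13 | bcbaabcaabcbbc
  14 |   7 | bcbbabbcbaabcaabcbbc
  15 |  22 | bcbbc
  16 |   4 | bccbcbbabbcbaabcaabcbbc
  17 |  26 | c
  18 |  19 | caabcbbc
  19 |   2 | cabccbcbbabbcbaabcaabcbbc
  20 |  14 | cbaabcaabcbbc
  21 |   8 | cbbabbcbaabcaabcbbc
  22 |  23 | cbbc
  23 |   6 | cbcbbabbcbaabcaabcbbc
  24 |   1 | ccabccbcbbabbcbaabcaabcbbc
  25 |   5 | ccbcbbabbcbaabcaabcbbc
  26 |   0 | cccabccbcbbabbcbaabcaabcbbc

SA = [16, 20, 11, 17, 21, 3, 15, 10, 9, 24, 12, 25, 18, 13, 7, 22, 4, 26, 19, 2, 14, 8, 23, 6, 1, 5, 0]
i: (SA[i-1],SA[i]) lcp shared
  1: (16,20) 4 'aabc'
  2: (20,11) 1 'a'
  3: (11,17) 2 'ab'
  4: (17,21) 3 'abc'
  5: (21,3) 3 'abc'
  6: (3,15) 0 ''
  7: (15,10) 2 'ba'
  8: (10,9) 1 'b'
  9: (9,24) 2 'bb'
  10: (24,12) 3 'bbc'
  11: (12,25) 1 'b'
  12: (25,18) 2 'bc'
  13: (18,13) 2 'bc'
  14: (13,7) 3 'bcb'
  15: (7,22) 4 'bcbb'
  16: (22,4) 2 'bc'
  17: (4,26) 0 ''
  18: (26,19) 1 'c'
  19: (19,2) 2 'ca'
  20: (2,14) 1 'c'
  21: (14,8) 2 'cb'
  22: (8,23) 3 'cbb'
  23: (23,6) 2 'cb'
  24: (6,1) 1 'c'
  25: (1,5) 2 'cc'
  26: (5,0) 2 'cc'

n(n+1)/2 = 27·28/2 = 378
Σ LCP = 0 + 4 + 1 + 2 + 3 + 3 + 0 + 2 + 1 + 2 + 3 + 1 + 2 + 2 + 3 + 4 + 2 + 0 + 1 + 2 + 1 + 2 + 3 + 2 + 1 + 2 + 2 = 51
distinct = 378 − 51 = 327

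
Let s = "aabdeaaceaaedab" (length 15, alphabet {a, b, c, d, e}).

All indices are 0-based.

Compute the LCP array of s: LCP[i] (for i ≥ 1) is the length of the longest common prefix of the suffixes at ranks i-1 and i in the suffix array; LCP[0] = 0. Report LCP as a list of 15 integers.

rank→(start, suffix):
  0 → (0, 'aabdeaaceaaedab')
  1 → (5, 'aaceaaedab')
  2 → (9, 'aaedab')
  3 → (13, 'ab')
  4 → (1, 'abdeaaceaaedab')
  5 → (6, 'aceaaedab')
  6 → (10, 'aedab')
  7 → (14, 'b')
  8 → (2, 'bdeaaceaaedab')
  9 → (7, 'ceaaedab')
  10 → (12, 'dab')
  11 → (3, 'deaaceaaedab')
  12 → (4, 'eaaceaaedab')
  13 → (8, 'eaaedab')
  14 → (11, 'edab')

SA = [0, 5, 9, 13, 1, 6, 10, 14, 2, 7, 12, 3, 4, 8, 11]
rank  pair      lcp
   1  s[0:],s[5:]  2  'aa'
   2  s[5:],s[9:]  2  'aa'
   3  s[9:],s[13:]  1  'a'
   4  s[13:],s[1:]  2  'ab'
   5  s[1:],s[6:]  1  'a'
   6  s[6:],s[10:]  1  'a'
   7  s[10:],s[14:]  0  ''
   8  s[14:],s[2:]  1  'b'
   9  s[2:],s[7:]  0  ''
  10  s[7:],s[12:]  0  ''
  11  s[12:],s[3:]  1  'd'
  12  s[3:],s[4:]  0  ''
  13  s[4:],s[8:]  3  'eaa'
  14  s[8:],s[11:]  1  'e'

[0, 2, 2, 1, 2, 1, 1, 0, 1, 0, 0, 1, 0, 3, 1]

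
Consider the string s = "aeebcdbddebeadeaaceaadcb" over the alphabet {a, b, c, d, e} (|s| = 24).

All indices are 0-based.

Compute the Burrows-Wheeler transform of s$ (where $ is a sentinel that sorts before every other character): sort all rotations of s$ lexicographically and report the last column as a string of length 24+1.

rank  rotation                   last
    0  $aeebcdbddebeadeaaceaadcb  b
    1  aaceaadcb$aeebcdbddebeade  e
    2  aadcb$aeebcdbddebeadeaace  e
    3  aceaadcb$aeebcdbddebeadea  a
    4  adcb$aeebcdbddebeadeaacea  a
    5  adeaaceaadcb$aeebcdbddebe  e
    6  aeebcdbddebeadeaaceaadcb$  $
    7  b$aeebcdbddebeadeaaceaadc  c
    8  bcdbddebeadeaaceaadcb$aee  e
    9  bddebeadeaaceaadcb$aeebcd  d
   10  beadeaaceaadcb$aeebcdbdde  e
   11  cb$aeebcdbddebeadeaaceaad  d
   12  cdbddebeadeaaceaadcb$aeeb  b
   13  ceaadcb$aeebcdbddebeadeaa  a
   14  dbddebeadeaaceaadcb$aeebc  c
   15  dcb$aeebcdbddebeadeaaceaa  a
   16  ddebeadeaaceaadcb$aeebcdb  b
   17  deaaceaadcb$aeebcdbddebea  a
   18  debeadeaaceaadcb$aeebcdbd  d
   19  eaaceaadcb$aeebcdbddebead  d
   20  eaadcb$aeebcdbddebeadeaac  c
   21  eadeaaceaadcb$aeebcdbddeb  b
   22  ebcdbddebeadeaaceaadcb$ae  e
   23  ebeadeaaceaadcb$aeebcdbdd  d
   24  eebcdbddebeadeaaceaadcb$a  a

beeaae$cededbacabaddcbeda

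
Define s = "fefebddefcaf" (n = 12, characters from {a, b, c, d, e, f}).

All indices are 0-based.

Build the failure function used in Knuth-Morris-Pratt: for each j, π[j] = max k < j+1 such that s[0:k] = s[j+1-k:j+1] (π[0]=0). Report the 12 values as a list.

[0, 0, 1, 2, 0, 0, 0, 0, 1, 0, 0, 1]

π[0] = 0
j=1 s[j]='e': π[1]=0 (border '')
j=2 s[j]='f': π[2]=1 (border 'f')
j=3 s[j]='e': π[3]=2 (border 'fe')
j=4 s[j]='b': k: 2→0; π[4]=0 (border '')
j=5 s[j]='d': π[5]=0 (border '')
j=6 s[j]='d': π[6]=0 (border '')
j=7 s[j]='e': π[7]=0 (border '')
j=8 s[j]='f': π[8]=1 (border 'f')
j=9 s[j]='c': k: 1→0; π[9]=0 (border '')
j=10 s[j]='a': π[10]=0 (border '')
j=11 s[j]='f': π[11]=1 (border 'f')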